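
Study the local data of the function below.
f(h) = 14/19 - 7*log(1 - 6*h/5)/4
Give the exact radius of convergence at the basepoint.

The radius of convergence is 5/6.

Branch term (-7/4)*log(1 - h/(5/6)): its argument vanishes at h = 5/6, a logarithmic branch point, modulus 5/6.
The radius of convergence is the smallest modulus among the singular points: 5/6.


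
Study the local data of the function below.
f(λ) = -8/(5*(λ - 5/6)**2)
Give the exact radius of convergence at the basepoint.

The radius of convergence is 5/6.

Denominator factor (λ - 5/6)^2: pole of order 2 at 5/6, modulus 5/6.
The radius of convergence is the smallest modulus among the singular points: 5/6.


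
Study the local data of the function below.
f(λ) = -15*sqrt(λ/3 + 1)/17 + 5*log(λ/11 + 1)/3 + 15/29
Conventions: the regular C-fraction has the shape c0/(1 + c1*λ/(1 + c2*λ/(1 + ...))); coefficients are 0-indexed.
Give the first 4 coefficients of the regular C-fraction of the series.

Taylor coefficients (expand at 0): a_0 = -180/493, a_1 = 5/1122, a_2 = 265/49368, a_3 = -1765/1086096.
c0 = a_0 = -180/493. Peel one level at a time: if S = 1 + c*λ/S' with S'(0) = 1, then c is the λ-coefficient of S and S' = c*λ/(S - 1).
S_1 = c0/f = 1 + (29/2376)*λ + (83839/5645376)*λ^2 + ...; c1 = 29/2376.
S_2 = c1*λ/(S_1 - 1) = 1 + (-2891/2376)*λ + (3515/1936)*λ^2 + ...; c2 = -2891/2376.
S_3 = c2*λ/(S_2 - 1) = 1 + (94905/63602)*λ + ...; c3 = 94905/63602.

The regular C-fraction coefficients are [-180/493, 29/2376, -2891/2376, 94905/63602].


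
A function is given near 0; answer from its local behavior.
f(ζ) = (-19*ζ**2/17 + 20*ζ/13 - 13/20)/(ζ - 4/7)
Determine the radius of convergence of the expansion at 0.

Denominator factor (ζ - 4/7): pole of order 1 at 4/7, modulus 4/7.
The radius of convergence is the smallest modulus among the singular points: 4/7.

The radius of convergence is 4/7.


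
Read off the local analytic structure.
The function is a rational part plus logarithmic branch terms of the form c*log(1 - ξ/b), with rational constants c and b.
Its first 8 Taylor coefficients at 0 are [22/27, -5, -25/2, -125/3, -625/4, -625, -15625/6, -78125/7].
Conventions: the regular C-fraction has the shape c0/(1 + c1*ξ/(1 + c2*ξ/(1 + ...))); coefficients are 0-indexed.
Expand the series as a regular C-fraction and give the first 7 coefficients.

Taylor coefficients (read off): a_0 = 22/27, a_1 = -5, a_2 = -25/2, a_3 = -125/3, a_4 = -625/4, a_5 = -625, a_6 = -15625/6.
c0 = a_0 = 22/27. Peel one level at a time: if S = 1 + c*ξ/S' with S'(0) = 1, then c is the ξ-coefficient of S and S' = c*ξ/(S - 1).
S_1 = c0/f = 1 + (135/22)*ξ + (12825/242)*ξ^2 + ...; c1 = 135/22.
S_2 = c1*ξ/(S_1 - 1) = 1 + (-95/11)*ξ + (-25/12)*ξ^2 + ...; c2 = -95/11.
S_3 = c2*ξ/(S_2 - 1) = 1 + (-55/228)*ξ + (-28325/51984)*ξ^2 + ...; c3 = -55/228.
S_4 = c3*ξ/(S_3 - 1) = 1 + (-515/228)*ξ + (-5/3)*ξ^2 + ...; c4 = -515/228.
S_5 = c4*ξ/(S_4 - 1) = 1 + (-76/103)*ξ + (-13794/10609)*ξ^2 + ...; c5 = -76/103.
S_6 = c5*ξ/(S_5 - 1) = 1 + (-363/206)*ξ + ...; c6 = -363/206.

The regular C-fraction coefficients are [22/27, 135/22, -95/11, -55/228, -515/228, -76/103, -363/206].


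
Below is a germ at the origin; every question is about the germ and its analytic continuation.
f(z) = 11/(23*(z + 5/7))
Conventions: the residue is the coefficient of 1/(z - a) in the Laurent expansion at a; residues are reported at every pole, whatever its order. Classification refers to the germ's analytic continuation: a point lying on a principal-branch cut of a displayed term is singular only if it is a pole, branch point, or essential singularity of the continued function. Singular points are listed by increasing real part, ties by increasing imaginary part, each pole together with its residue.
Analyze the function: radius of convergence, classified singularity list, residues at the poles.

Denominator factor (z + 5/7): pole of order 1 at -5/7, modulus 5/7.
The radius of convergence is the smallest modulus among the singular points: 5/7.
At the order-1 pole -5/7 set g(z) = (z - (-5/7))*f(z) = 11/23.
Simple pole: residue = g(a) at a = -5/7, which is 11/23.

Radius of convergence at 0: 5/7.
At -5/7: a pole of order 1; residue 11/23.


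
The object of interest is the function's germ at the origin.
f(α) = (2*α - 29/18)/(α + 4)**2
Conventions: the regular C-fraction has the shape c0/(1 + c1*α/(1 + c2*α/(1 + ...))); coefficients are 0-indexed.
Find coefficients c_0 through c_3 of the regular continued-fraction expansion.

Taylor coefficients (expand at 0): a_0 = -29/288, a_1 = 101/576, a_2 = -125/1536, a_3 = 137/4608.
c0 = a_0 = -29/288. Peel one level at a time: if S = 1 + c*α/S' with S'(0) = 1, then c is the α-coefficient of S and S' = c*α/(S - 1).
S_1 = c0/f = 1 + (101/58)*α + (29929/13456)*α^2 + ...; c1 = 101/58.
S_2 = c1*α/(S_1 - 1) = 1 + (-29929/23432)*α + (29929/652864)*α^2 + ...; c2 = -29929/23432.
S_3 = c2*α/(S_2 - 1) = 1 + (29/808)*α + ...; c3 = 29/808.

The regular C-fraction coefficients are [-29/288, 101/58, -29929/23432, 29/808].


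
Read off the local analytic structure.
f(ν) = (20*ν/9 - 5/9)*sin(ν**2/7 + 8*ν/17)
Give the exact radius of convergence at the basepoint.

The factor sin(ν**2/7 + 8*ν/17) is entire and contributes no finite singular point.
The polynomial part has no poles.
No finite singular points: the Taylor series at 0 converges everywhere.

The radius of convergence is infinite.


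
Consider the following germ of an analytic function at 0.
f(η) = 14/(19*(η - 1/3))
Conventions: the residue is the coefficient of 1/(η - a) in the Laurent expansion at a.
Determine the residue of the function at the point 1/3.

The residue is 14/19.

At the order-1 pole 1/3 set g(η) = (η - (1/3))*f(η) = 14/19.
Simple pole: residue = g(a) at a = 1/3, which is 14/19.


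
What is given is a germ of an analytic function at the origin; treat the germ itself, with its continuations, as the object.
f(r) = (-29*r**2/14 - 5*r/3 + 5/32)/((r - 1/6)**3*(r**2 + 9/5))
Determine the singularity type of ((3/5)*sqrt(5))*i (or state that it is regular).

The denominator factor r**2 + 9/5 vanishes at ((3/5)*sqrt(5))*i and appears to the power 1; the numerator there equals (4351/1120) - (sqrt(5))*i, nonzero, and no other factor vanishes.
Hence a pole whose order is the multiplicity, 1.

The point is a pole of order 1.


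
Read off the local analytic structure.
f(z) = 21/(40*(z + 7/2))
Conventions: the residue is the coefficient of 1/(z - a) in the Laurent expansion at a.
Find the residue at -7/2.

The residue is 21/40.

At the order-1 pole -7/2 set g(z) = (z - (-7/2))*f(z) = 21/40.
Simple pole: residue = g(a) at a = -7/2, which is 21/40.


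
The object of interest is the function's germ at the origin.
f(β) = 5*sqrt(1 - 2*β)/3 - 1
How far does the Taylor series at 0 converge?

The radius of convergence is 1/2.

Branch term (5/3)*sqrt(1 - β/(1/2)): its argument vanishes at β = 1/2, a square-root branch point, modulus 1/2.
The radius of convergence is the smallest modulus among the singular points: 1/2.


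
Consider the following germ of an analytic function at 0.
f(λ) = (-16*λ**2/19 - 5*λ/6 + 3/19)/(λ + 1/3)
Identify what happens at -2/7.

The point is a regular point.

Denominator factors: λ + 1/3 = 1/21 at λ = -2/7 — none vanishes.
So the germ continues analytically to -2/7.


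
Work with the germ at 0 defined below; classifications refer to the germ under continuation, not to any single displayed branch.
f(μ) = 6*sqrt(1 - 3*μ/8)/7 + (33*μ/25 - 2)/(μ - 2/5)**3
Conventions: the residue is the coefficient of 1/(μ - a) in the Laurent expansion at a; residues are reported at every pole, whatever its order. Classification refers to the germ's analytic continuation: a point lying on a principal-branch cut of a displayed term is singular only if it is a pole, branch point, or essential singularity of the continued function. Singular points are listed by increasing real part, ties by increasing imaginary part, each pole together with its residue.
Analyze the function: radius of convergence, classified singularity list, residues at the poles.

Radius of convergence at 0: 2/5.
At 2/5: a pole of order 3; residue 0.
At 8/3: an algebraic (square-root) branch point.

Denominator factor (μ - 2/5)^3: pole of order 3 at 2/5, modulus 2/5.
Branch term (6/7)*sqrt(1 - μ/(8/3)): its argument vanishes at μ = 8/3, a square-root branch point, modulus 8/3.
The radius of convergence is the smallest modulus among the singular points: 2/5.
The branch term is analytic at 2/5 and contributes nothing to the residue; only the rational part matters.
At the order-3 pole 2/5 set g(μ) = (μ - (2/5))^3*(rational part) = 33*μ/25 - 2.
Order-3 pole: residue = g''(a)/2; g''(2/5) = 0, so the residue is 0.
List the singular points by increasing real part (a conjugate pair: the negative imaginary part first).


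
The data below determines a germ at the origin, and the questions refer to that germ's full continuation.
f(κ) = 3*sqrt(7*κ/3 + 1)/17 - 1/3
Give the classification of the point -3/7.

The point is an algebraic (square-root) branch point.

The term (3/17)*sqrt(1 - κ/(-3/7)) has argument 1 - -3/7/(-3/7) = 0 at -3/7: a square-root (algebraic, two-sheeted) branch point; the remaining terms are analytic or single-valued there.


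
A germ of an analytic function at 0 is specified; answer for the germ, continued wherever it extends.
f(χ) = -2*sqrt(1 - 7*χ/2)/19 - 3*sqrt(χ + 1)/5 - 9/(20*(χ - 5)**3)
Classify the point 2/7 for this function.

The term (-2/19)*sqrt(1 - χ/(2/7)) has argument 1 - 2/7/(2/7) = 0 at 2/7: a square-root (algebraic, two-sheeted) branch point; the remaining terms are analytic or single-valued there.

The point is an algebraic (square-root) branch point.


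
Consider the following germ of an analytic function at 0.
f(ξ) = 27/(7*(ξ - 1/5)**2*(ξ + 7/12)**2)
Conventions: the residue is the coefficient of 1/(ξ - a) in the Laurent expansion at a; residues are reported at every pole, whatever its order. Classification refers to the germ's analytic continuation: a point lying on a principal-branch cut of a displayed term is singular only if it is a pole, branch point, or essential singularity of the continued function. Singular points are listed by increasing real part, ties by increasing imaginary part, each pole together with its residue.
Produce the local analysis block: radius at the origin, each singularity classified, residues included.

Radius of convergence at 0: 1/5.
At -7/12: a pole of order 2; residue 11664000/726761.
At 1/5: a pole of order 2; residue -11664000/726761.

Denominator factor (ξ - 1/5)^2: pole of order 2 at 1/5, modulus 1/5.
Denominator factor (ξ + 7/12)^2: pole of order 2 at -7/12, modulus 7/12.
The radius of convergence is the smallest modulus among the singular points: 1/5.
At the order-2 pole -7/12 set g(ξ) = (ξ - (-7/12))^2*f(ξ) = 27/(7*(ξ - 1/5)**2).
Order-2 pole: residue = g'(a); g'(-7/12) = 11664000/726761, so the residue is 11664000/726761.
At the order-2 pole 1/5 set g(ξ) = (ξ - (1/5))^2*f(ξ) = 27/(7*(ξ + 7/12)**2).
Order-2 pole: residue = g'(a); g'(1/5) = -11664000/726761, so the residue is -11664000/726761.
List the singular points by increasing real part (a conjugate pair: the negative imaginary part first).


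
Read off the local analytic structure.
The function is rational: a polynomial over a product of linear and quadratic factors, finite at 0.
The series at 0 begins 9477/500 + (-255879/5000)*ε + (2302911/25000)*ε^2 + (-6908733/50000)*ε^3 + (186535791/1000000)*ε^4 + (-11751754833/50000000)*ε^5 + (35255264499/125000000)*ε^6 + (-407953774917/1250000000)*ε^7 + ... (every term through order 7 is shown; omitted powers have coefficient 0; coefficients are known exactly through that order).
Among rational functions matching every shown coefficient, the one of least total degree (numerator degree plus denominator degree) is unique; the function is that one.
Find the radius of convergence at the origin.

No rational of total degree below 3 reproduces all 8 coefficients; solving the [0/3] Pade equations on them gives f(ε) = 26/(ε + 10/9)**3, whose expansion matches every shown term.
Denominator factor (ε + 10/9)^3: pole of order 3 at -10/9, modulus 10/9.
The radius of convergence is the smallest modulus among the singular points: 10/9.

The radius of convergence is 10/9.


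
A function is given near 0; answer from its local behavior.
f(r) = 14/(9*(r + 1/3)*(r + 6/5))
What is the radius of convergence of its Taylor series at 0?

The radius of convergence is 1/3.

Denominator factor (r + 6/5): pole of order 1 at -6/5, modulus 6/5.
Denominator factor (r + 1/3): pole of order 1 at -1/3, modulus 1/3.
The radius of convergence is the smallest modulus among the singular points: 1/3.


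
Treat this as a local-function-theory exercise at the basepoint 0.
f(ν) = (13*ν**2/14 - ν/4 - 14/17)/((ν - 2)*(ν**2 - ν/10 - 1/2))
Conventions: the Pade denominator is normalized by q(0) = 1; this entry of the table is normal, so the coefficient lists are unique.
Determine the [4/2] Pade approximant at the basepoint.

The Pade approximant has numerator coefficients [-14/17, -129708756169/186000039396, 61913486312/108500022981, 3943534160/15500003283, 39435341600/325500068943]; denominator coefficients [1, 6652820609/27352946970, -54520743047/27352946970].

Taylor coefficients needed (expand at 0): a_0 = -14/17, a_1 = -169/340, a_2 = -22609/23800, a_3 = -120257/238000, a_4 = -3925661/2380000, a_5 = -2060279/3400000, a_6 = -747397669/238000000.
Write the denominator as Q(ν) = 1 + q1*ν + q2*ν^2. Requiring Q*f - P = O(ν^7) with deg P <= 4 kills the coefficients of ν^5..ν^6 in Q*f:
  ν^5: a_5 + q1*a_4 + q2*a_3 = 0, i.e. -2060279/3400000 + (-3925661/2380000)*q1 + (-120257/238000)*q2 = 0.
  ν^6: a_6 + q1*a_5 + q2*a_4 = 0, i.e. -747397669/238000000 + (-2060279/3400000)*q1 + (-3925661/2380000)*q2 = 0.
Solving this linear system: q1 = 6652820609/27352946970, q2 = -54520743047/27352946970.
The numerator is Q*f truncated at degree 4: P0 = a_0 = -14/17; P1 = a_1 + q1*a_0 = -129708756169/186000039396; P2 = a_2 + q1*a_1 + q2*a_0 = 61913486312/108500022981; P3 = a_3 + q1*a_2 + q2*a_1 = 3943534160/15500003283; P4 = a_4 + q1*a_3 + q2*a_2 = 39435341600/325500068943.


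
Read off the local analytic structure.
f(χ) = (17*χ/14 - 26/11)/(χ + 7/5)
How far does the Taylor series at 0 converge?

Denominator factor (χ + 7/5): pole of order 1 at -7/5, modulus 7/5.
The radius of convergence is the smallest modulus among the singular points: 7/5.

The radius of convergence is 7/5.


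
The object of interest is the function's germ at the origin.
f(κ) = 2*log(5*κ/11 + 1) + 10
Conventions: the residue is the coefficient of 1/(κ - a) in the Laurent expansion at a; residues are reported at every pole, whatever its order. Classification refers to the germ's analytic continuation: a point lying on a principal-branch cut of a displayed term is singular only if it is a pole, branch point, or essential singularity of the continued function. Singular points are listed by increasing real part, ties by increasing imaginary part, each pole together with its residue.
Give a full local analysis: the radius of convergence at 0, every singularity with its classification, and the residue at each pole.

Radius of convergence at 0: 11/5.
At -11/5: a logarithmic branch point.

Branch term (2)*log(1 - κ/(-11/5)): its argument vanishes at κ = -11/5, a logarithmic branch point, modulus 11/5.
The radius of convergence is the smallest modulus among the singular points: 11/5.


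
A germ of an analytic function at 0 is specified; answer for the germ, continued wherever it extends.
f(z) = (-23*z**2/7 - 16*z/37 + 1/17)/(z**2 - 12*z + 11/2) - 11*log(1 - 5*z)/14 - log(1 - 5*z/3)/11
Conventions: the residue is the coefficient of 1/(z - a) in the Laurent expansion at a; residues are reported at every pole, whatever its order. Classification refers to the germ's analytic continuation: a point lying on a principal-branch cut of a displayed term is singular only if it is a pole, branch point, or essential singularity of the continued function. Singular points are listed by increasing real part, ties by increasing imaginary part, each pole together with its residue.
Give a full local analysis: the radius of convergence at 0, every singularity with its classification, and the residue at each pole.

Denominator factor (z**2 - 12*z + 11/2): discriminant 122, real irrational roots 6 + (1/2)*sqrt(122) and 6 - (1/2)*sqrt(122); poles of order 1, moduli 6 + (1/2)*sqrt(122) and 6 - (1/2)*sqrt(122).
Branch term (-11/14)*log(1 - z/(1/5)): its argument vanishes at z = 1/5, a logarithmic branch point, modulus 1/5.
Branch term (-1/11)*log(1 - z/(3/5)): its argument vanishes at z = 3/5, a logarithmic branch point, modulus 3/5.
The radius of convergence is the smallest modulus among the singular points: 1/5.
The branch terms are analytic at 6 - (1/2)*sqrt(122) and contribute nothing to the residue; only the rational part matters.
The factor z**2 - 12*z + 11/2 splits as (z - a)(z - a') with a = 6 - (1/2)*sqrt(122), a' = 6 + (1/2)*sqrt(122). At the order-1 pole a set g(z) = (z - a)*(rational part) = [-23*z**2/7 - 16*z/37 + 1/17] / (z - a').
Simple pole: residue = g(a) at a = 6 - (1/2)*sqrt(122), which is -5162/259 + (278063/153476)*sqrt(122).
The branch terms are analytic at 6 + (1/2)*sqrt(122) and contribute nothing to the residue; only the rational part matters.
The factor z**2 - 12*z + 11/2 splits as (z - a)(z - a') with a = 6 + (1/2)*sqrt(122), a' = 6 - (1/2)*sqrt(122). At the order-1 pole a set g(z) = (z - a)*(rational part) = [-23*z**2/7 - 16*z/37 + 1/17] / (z - a').
Simple pole: residue = g(a) at a = 6 + (1/2)*sqrt(122), which is -5162/259 - (278063/153476)*sqrt(122).
List the singular points by increasing real part (a conjugate pair: the negative imaginary part first).

Radius of convergence at 0: 1/5.
At 1/5: a logarithmic branch point.
At 6 - (1/2)*sqrt(122): a pole of order 1; residue -5162/259 + (278063/153476)*sqrt(122).
At 3/5: a logarithmic branch point.
At 6 + (1/2)*sqrt(122): a pole of order 1; residue -5162/259 - (278063/153476)*sqrt(122).


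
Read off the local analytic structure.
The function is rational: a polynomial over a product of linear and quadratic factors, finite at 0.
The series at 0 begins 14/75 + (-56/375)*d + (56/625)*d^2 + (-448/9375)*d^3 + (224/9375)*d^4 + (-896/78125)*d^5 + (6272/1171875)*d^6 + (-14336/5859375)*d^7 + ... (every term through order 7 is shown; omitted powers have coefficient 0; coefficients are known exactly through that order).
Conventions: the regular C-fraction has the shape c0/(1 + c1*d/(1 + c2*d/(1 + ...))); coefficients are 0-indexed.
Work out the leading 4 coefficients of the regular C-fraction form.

Taylor coefficients (read off): a_0 = 14/75, a_1 = -56/375, a_2 = 56/625, a_3 = -448/9375.
c0 = a_0 = 14/75. Peel one level at a time: if S = 1 + c*d/S' with S'(0) = 1, then c is the d-coefficient of S and S' = c*d/(S - 1).
S_1 = c0/f = 1 + (4/5)*d + (4/25)*d^2 + ...; c1 = 4/5.
S_2 = c1*d/(S_1 - 1) = 1 + (-1/5)*d + (1/25)*d^2 + ...; c2 = -1/5.
S_3 = c2*d/(S_2 - 1) = 1 + (1/5)*d + ...; c3 = 1/5.

The regular C-fraction coefficients are [14/75, 4/5, -1/5, 1/5].


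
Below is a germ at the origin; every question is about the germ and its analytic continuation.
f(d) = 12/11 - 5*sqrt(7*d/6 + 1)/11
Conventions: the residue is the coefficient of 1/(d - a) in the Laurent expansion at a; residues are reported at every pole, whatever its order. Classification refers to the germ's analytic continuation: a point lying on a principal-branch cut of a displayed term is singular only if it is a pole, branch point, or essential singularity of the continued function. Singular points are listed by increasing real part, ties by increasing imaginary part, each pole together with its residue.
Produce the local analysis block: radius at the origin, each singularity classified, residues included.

Branch term (-5/11)*sqrt(1 - d/(-6/7)): its argument vanishes at d = -6/7, a square-root branch point, modulus 6/7.
The radius of convergence is the smallest modulus among the singular points: 6/7.

Radius of convergence at 0: 6/7.
At -6/7: an algebraic (square-root) branch point.


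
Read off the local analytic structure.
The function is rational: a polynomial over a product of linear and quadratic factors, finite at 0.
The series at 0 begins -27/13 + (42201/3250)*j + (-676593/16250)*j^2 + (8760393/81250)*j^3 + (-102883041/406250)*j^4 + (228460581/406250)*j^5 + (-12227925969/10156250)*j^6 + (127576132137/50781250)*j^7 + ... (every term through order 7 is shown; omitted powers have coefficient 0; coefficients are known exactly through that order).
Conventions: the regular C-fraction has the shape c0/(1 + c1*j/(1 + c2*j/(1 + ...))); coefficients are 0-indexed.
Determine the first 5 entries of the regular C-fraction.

The regular C-fraction coefficients are [-27/13, 1563/250, -396673/130250, 134248960/206666633, -101595/396673].

Taylor coefficients (read off): a_0 = -27/13, a_1 = 42201/3250, a_2 = -676593/16250, a_3 = 8760393/81250, a_4 = -102883041/406250.
c0 = a_0 = -27/13. Peel one level at a time: if S = 1 + c*j/S' with S'(0) = 1, then c is the j-coefficient of S and S' = c*j/(S - 1).
S_1 = c0/f = 1 + (1563/250)*j + (1190019/62500)*j^2 + ...; c1 = 1563/250.
S_2 = c1*j/(S_1 - 1) = 1 + (-396673/130250)*j + (13424896/6786025)*j^2 + ...; c2 = -396673/130250.
S_3 = c2*j/(S_2 - 1) = 1 + (134248960/206666633)*j + (26178547200/157349468929)*j^2 + ...; c3 = 134248960/206666633.
S_4 = c3*j/(S_3 - 1) = 1 + (-101595/396673)*j + ...; c4 = -101595/396673.


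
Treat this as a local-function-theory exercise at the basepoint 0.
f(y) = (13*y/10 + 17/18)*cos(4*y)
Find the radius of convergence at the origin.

The radius of convergence is infinite.

The factor cos(4*y) is entire and contributes no finite singular point.
The polynomial part has no poles.
No finite singular points: the Taylor series at 0 converges everywhere.


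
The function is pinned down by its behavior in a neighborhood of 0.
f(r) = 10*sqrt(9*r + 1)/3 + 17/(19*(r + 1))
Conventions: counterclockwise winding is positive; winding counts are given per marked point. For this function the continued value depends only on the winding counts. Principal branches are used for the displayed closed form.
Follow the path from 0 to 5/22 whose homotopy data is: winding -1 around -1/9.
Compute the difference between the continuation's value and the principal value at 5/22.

Continued minus principal equals -(10/33)*sqrt(1474).

The rational part is single-valued and drops out of the difference; each branch term changes only by its own monodromy.
(10/3)*sqrt(1 - r/(-1/9)): winding -1 is odd, the square root flips sign, contributing -2*(10/3)*sqrt(1 - (5/22)/(-1/9)) = -2*(10/3)*sqrt(67/22) = -(10/33)*sqrt(1474).
Summing the contributions at r = 5/22 gives -(10/33)*sqrt(1474).


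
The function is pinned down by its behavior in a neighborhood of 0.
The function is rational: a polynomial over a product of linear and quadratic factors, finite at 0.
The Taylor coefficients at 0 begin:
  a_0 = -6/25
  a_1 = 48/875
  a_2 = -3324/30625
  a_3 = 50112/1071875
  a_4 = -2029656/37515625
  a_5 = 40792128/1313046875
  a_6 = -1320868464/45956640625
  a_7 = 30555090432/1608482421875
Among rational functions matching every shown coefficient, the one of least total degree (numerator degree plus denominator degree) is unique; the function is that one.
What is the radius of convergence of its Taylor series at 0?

No rational of total degree below 2 reproduces all 8 coefficients; solving the [0/2] Pade equations on them gives f(ξ) = 3/(5*(ξ**2 - 4*ξ/7 - 5/2)), whose expansion matches every shown term.
Denominator factor (ξ**2 - 4*ξ/7 - 5/2): discriminant 506/49, real irrational roots 2/7 + (1/14)*sqrt(506) and 2/7 - (1/14)*sqrt(506); poles of order 1, moduli 2/7 + (1/14)*sqrt(506) and -2/7 + (1/14)*sqrt(506).
The radius of convergence is the smallest modulus among the singular points: -2/7 + (1/14)*sqrt(506).

The radius of convergence is -2/7 + (1/14)*sqrt(506).


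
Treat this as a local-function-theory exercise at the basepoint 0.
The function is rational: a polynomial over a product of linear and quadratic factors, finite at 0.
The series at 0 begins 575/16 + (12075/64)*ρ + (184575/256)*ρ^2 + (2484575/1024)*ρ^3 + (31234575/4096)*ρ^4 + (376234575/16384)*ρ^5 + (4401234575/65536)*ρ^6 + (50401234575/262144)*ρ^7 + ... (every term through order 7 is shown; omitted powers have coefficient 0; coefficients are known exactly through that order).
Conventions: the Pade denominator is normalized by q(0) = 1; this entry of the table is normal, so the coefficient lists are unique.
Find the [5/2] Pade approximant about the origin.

The Pade approximant has numerator coefficients [575/16, 11830625/1316864, 8869375/3950592, 2946875/5267456, 359375/2633728, 1796875/63209472]; denominator coefficients [1, -411521/82304, 6172835/987648].

Taylor coefficients needed (read off): a_0 = 575/16, a_1 = 12075/64, a_2 = 184575/256, a_3 = 2484575/1024, a_4 = 31234575/4096, a_5 = 376234575/16384, a_6 = 4401234575/65536, a_7 = 50401234575/262144.
Write the denominator as Q(ρ) = 1 + q1*ρ + q2*ρ^2. Requiring Q*f - P = O(ρ^8) with deg P <= 5 kills the coefficients of ρ^6..ρ^7 in Q*f:
  ρ^6: a_6 + q1*a_5 + q2*a_4 = 0, i.e. 4401234575/65536 + (376234575/16384)*q1 + (31234575/4096)*q2 = 0.
  ρ^7: a_7 + q1*a_6 + q2*a_5 = 0, i.e. 50401234575/262144 + (4401234575/65536)*q1 + (376234575/16384)*q2 = 0.
Solving this linear system: q1 = -411521/82304, q2 = 6172835/987648.
The numerator is Q*f truncated at degree 5: P0 = a_0 = 575/16; P1 = a_1 + q1*a_0 = 11830625/1316864; P2 = a_2 + q1*a_1 + q2*a_0 = 8869375/3950592; P3 = a_3 + q1*a_2 + q2*a_1 = 2946875/5267456; P4 = a_4 + q1*a_3 + q2*a_2 = 359375/2633728; P5 = a_5 + q1*a_4 + q2*a_3 = 1796875/63209472.


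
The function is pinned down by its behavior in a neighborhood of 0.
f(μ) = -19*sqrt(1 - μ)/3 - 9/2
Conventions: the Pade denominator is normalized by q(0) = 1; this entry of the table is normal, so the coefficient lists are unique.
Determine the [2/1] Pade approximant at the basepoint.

The Pade approximant has numerator coefficients [-65/6, 103/12, -19/24]; denominator coefficients [1, -1/2].

Taylor coefficients needed (expand at 0): a_0 = -65/6, a_1 = 19/6, a_2 = 19/24, a_3 = 19/48.
Write the denominator as Q(μ) = 1 + q1*μ. Requiring Q*f - P = O(μ^4) with deg P <= 2 kills the coefficients of μ^3..μ^3 in Q*f:
  μ^3: a_3 + q1*a_2 = 0, i.e. 19/48 + (19/24)*q1 = 0.
Solving this linear system: q1 = -1/2.
The numerator is Q*f truncated at degree 2: P0 = a_0 = -65/6; P1 = a_1 + q1*a_0 = 103/12; P2 = a_2 + q1*a_1 = -19/24.


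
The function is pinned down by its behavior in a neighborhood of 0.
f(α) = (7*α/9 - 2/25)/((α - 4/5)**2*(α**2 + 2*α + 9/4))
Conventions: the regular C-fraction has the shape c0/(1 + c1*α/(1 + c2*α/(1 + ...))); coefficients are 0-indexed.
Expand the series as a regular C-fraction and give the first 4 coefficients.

Taylor coefficients (expand at 0): a_0 = -1/18, a_1 = 73/162, a_2 = 16657/23328, a_3 = 530267/419904.
c0 = a_0 = -1/18. Peel one level at a time: if S = 1 + c*α/S' with S'(0) = 1, then c is the α-coefficient of S and S' = c*α/(S - 1).
S_1 = c0/f = 1 + (73/9)*α + (101921/1296)*α^2 + ...; c1 = 73/9.
S_2 = c1*α/(S_1 - 1) = 1 + (-101921/10512)*α + (-3580031/12278016)*α^2 + ...; c2 = -101921/10512.
S_3 = c2*α/(S_2 - 1) = 1 + (-3580031/119043728)*α + ...; c3 = -3580031/119043728.

The regular C-fraction coefficients are [-1/18, 73/9, -101921/10512, -3580031/119043728].


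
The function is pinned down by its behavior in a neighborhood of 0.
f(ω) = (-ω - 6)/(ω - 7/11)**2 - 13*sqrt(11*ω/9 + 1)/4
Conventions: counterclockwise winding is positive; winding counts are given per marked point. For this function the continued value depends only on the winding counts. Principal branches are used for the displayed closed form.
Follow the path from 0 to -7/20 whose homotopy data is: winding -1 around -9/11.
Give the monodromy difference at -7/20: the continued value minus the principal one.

Continued minus principal equals (13/60)*sqrt(515).

The rational part is single-valued and drops out of the difference; each branch term changes only by its own monodromy.
(-13/4)*sqrt(1 - ω/(-9/11)): winding -1 is odd, the square root flips sign, contributing -2*(-13/4)*sqrt(1 - (-7/20)/(-9/11)) = -2*(-13/4)*sqrt(103/180) = (13/60)*sqrt(515).
Summing the contributions at ω = -7/20 gives (13/60)*sqrt(515).


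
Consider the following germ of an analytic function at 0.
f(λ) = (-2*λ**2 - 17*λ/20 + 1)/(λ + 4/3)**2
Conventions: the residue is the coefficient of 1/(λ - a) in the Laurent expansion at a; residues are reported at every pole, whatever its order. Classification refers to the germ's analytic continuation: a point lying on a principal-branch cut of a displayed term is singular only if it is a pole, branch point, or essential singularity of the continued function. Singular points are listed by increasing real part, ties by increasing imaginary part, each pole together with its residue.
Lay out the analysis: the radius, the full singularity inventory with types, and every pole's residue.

Denominator factor (λ + 4/3)^2: pole of order 2 at -4/3, modulus 4/3.
The radius of convergence is the smallest modulus among the singular points: 4/3.
At the order-2 pole -4/3 set g(λ) = (λ - (-4/3))^2*f(λ) = -2*λ**2 - 17*λ/20 + 1.
Order-2 pole: residue = g'(a); g'(-4/3) = 269/60, so the residue is 269/60.

Radius of convergence at 0: 4/3.
At -4/3: a pole of order 2; residue 269/60.


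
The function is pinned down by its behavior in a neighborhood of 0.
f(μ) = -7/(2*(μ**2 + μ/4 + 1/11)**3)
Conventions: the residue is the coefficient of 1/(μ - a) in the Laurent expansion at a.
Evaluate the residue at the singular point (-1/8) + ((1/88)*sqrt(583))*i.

The residue is ((2601984/148877)*sqrt(583))*i.

The factor μ**2 + μ/4 + 1/11 splits as (μ - a)(μ - a') with a = (-1/8) + ((1/88)*sqrt(583))*i, a' = (-1/8) - ((1/88)*sqrt(583))*i. At the order-3 pole a set g(μ) = (μ - a)^3*f(μ) = [-7/2] / (μ - a')^3.
Order-3 pole: residue = g''(a)/2; g''((-1/8) + ((1/88)*sqrt(583))*i) = ((5203968/148877)*sqrt(583))*i, so the residue is ((2601984/148877)*sqrt(583))*i.


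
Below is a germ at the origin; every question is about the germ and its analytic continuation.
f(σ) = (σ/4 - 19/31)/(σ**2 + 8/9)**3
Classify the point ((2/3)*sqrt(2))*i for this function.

The denominator factor σ**2 + 8/9 vanishes at ((2/3)*sqrt(2))*i and appears to the power 3; the numerator there equals (-19/31) + ((1/6)*sqrt(2))*i, nonzero, and no other factor vanishes.
Hence a pole whose order is the multiplicity, 3.

The point is a pole of order 3.


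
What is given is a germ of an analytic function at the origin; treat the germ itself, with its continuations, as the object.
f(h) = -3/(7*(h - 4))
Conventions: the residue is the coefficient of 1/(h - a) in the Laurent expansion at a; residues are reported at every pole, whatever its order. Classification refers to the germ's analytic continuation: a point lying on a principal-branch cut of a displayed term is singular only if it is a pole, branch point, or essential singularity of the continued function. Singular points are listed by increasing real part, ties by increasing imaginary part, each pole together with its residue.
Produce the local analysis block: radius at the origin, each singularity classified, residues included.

Radius of convergence at 0: 4.
At 4: a pole of order 1; residue -3/7.

Denominator factor (h - 4): pole of order 1 at 4, modulus 4.
The radius of convergence is the smallest modulus among the singular points: 4.
At the order-1 pole 4 set g(h) = (h - (4))*f(h) = -3/7.
Simple pole: residue = g(a) at a = 4, which is -3/7.


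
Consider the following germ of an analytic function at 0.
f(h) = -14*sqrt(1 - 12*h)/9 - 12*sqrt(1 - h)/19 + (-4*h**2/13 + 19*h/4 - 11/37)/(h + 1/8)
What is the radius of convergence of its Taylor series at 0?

The radius of convergence is 1/12.

Denominator factor (h + 1/8): pole of order 1 at -1/8, modulus 1/8.
Branch term (-12/19)*sqrt(1 - h/(1)): its argument vanishes at h = 1, a square-root branch point, modulus 1.
Branch term (-14/9)*sqrt(1 - h/(1/12)): its argument vanishes at h = 1/12, a square-root branch point, modulus 1/12.
The radius of convergence is the smallest modulus among the singular points: 1/12.


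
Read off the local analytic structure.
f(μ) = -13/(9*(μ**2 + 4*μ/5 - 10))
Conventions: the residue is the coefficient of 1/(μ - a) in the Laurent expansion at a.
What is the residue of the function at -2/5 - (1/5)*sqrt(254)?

The factor μ**2 + 4*μ/5 - 10 splits as (μ - a)(μ - a') with a = -2/5 - (1/5)*sqrt(254), a' = -2/5 + (1/5)*sqrt(254). At the order-1 pole a set g(μ) = (μ - a)*f(μ) = [-13/9] / (μ - a').
Simple pole: residue = g(a) at a = -2/5 - (1/5)*sqrt(254), which is (65/4572)*sqrt(254).

The residue is (65/4572)*sqrt(254).


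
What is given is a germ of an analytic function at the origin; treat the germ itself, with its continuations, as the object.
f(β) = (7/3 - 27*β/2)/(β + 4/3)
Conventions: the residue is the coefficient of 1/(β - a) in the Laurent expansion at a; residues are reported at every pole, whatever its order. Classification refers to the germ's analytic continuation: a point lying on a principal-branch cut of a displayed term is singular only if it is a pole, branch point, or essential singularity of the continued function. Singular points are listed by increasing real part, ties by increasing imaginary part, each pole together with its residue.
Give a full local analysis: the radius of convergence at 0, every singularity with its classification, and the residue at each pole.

Radius of convergence at 0: 4/3.
At -4/3: a pole of order 1; residue 61/3.

Denominator factor (β + 4/3): pole of order 1 at -4/3, modulus 4/3.
The radius of convergence is the smallest modulus among the singular points: 4/3.
At the order-1 pole -4/3 set g(β) = (β - (-4/3))*f(β) = 7/3 - 27*β/2.
Simple pole: residue = g(a) at a = -4/3, which is 61/3.


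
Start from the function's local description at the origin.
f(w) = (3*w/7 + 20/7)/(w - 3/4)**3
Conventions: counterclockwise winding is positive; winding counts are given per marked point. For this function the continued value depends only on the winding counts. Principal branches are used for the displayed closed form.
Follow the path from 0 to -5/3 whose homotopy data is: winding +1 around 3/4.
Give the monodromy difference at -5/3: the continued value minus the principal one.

Continued minus principal equals 0.

The function is rational, hence single-valued: continuing it around any pole returns the same value, so the difference is 0.


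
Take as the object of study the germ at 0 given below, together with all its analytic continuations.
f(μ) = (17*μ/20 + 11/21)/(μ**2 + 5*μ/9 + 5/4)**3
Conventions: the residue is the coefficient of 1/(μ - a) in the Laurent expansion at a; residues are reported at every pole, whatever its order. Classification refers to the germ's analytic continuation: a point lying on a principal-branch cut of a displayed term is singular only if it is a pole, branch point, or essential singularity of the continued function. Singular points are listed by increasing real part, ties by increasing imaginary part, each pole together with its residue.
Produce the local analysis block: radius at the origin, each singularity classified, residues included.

Radius of convergence at 0: (1/2)*sqrt(5).
At (-5/18) - ((1/9)*sqrt(95))*i: a pole of order 3; residue ((570807/153641600)*sqrt(95))*i.
At (-5/18) + ((1/9)*sqrt(95))*i: a pole of order 3; residue -((570807/153641600)*sqrt(95))*i.


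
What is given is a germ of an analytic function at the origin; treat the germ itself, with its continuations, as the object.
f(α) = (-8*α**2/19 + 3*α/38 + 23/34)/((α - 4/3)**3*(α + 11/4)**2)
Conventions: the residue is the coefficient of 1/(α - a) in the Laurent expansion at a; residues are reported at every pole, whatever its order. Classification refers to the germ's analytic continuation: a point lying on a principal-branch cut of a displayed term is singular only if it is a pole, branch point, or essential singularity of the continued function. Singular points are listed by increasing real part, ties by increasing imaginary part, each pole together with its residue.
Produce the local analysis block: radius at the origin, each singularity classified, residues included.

Denominator factor (α - 4/3)^3: pole of order 3 at 4/3, modulus 4/3.
Denominator factor (α + 11/4)^2: pole of order 2 at -11/4, modulus 11/4.
The radius of convergence is the smallest modulus among the singular points: 4/3.
At the order-2 pole -11/4 set g(α) = (α - (-11/4))^2*f(α) = (-8*α**2/19 + 3*α/38 + 23/34)/(α - 4/3)**3.
Order-2 pole: residue = g'(a); g'(-11/4) = -10742976/1862030723, so the residue is -10742976/1862030723.
At the order-3 pole 4/3 set g(α) = (α - (4/3))^3*f(α) = (-8*α**2/19 + 3*α/38 + 23/34)/(α + 11/4)**2.
Order-3 pole: residue = g''(a)/2; g''(4/3) = 21485952/1862030723, so the residue is 10742976/1862030723.
List the singular points by increasing real part (a conjugate pair: the negative imaginary part first).

Radius of convergence at 0: 4/3.
At -11/4: a pole of order 2; residue -10742976/1862030723.
At 4/3: a pole of order 3; residue 10742976/1862030723.


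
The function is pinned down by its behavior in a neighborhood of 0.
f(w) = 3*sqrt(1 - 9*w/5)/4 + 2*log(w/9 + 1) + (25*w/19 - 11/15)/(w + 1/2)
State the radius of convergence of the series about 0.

The radius of convergence is 1/2.

Denominator factor (w + 1/2): pole of order 1 at -1/2, modulus 1/2.
Branch term (3/4)*sqrt(1 - w/(5/9)): its argument vanishes at w = 5/9, a square-root branch point, modulus 5/9.
Branch term (2)*log(1 - w/(-9)): its argument vanishes at w = -9, a logarithmic branch point, modulus 9.
The radius of convergence is the smallest modulus among the singular points: 1/2.


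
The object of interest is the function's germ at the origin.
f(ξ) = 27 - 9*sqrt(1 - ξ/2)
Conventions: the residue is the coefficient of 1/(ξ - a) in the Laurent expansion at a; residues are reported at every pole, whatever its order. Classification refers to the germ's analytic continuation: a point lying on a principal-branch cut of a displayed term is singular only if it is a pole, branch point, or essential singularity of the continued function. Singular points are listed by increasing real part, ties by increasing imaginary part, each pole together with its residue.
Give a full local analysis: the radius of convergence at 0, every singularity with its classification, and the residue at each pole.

Branch term (-9)*sqrt(1 - ξ/(2)): its argument vanishes at ξ = 2, a square-root branch point, modulus 2.
The radius of convergence is the smallest modulus among the singular points: 2.

Radius of convergence at 0: 2.
At 2: an algebraic (square-root) branch point.


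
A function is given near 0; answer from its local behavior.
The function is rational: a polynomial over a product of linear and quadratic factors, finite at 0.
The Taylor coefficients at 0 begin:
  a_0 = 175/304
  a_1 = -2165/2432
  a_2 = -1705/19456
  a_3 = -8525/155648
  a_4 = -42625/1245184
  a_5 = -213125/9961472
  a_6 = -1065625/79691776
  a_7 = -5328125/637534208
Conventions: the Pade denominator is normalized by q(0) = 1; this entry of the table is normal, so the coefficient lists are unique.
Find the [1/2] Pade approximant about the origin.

Taylor coefficients needed (read off): a_0 = 175/304, a_1 = -2165/2432, a_2 = -1705/19456, a_3 = -8525/155648.
Write the denominator as Q(y) = 1 + q1*y + q2*y^2. Requiring Q*f - P = O(y^4) with deg P <= 1 kills the coefficients of y^2..y^3 in Q*f:
  y^2: a_2 + q1*a_1 + q2*a_0 = 0, i.e. -1705/19456 + (-2165/2432)*q1 + (175/304)*q2 = 0.
  y^3: a_3 + q1*a_2 + q2*a_1 = 0, i.e. -8525/155648 + (-1705/19456)*q1 + (-2165/2432)*q2 = 0.
Solving this linear system: q1 = -341/2624, q2 = -1023/20992.
The numerator is Q*f truncated at degree 1: P0 = a_0 = 175/304; P1 = a_1 + q1*a_0 = -769795/797696.

The Pade approximant has numerator coefficients [175/304, -769795/797696]; denominator coefficients [1, -341/2624, -1023/20992].
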